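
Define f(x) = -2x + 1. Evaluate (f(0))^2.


f(0) = 1
(1)^2 = 1

1


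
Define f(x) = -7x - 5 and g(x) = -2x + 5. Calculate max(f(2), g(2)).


f(2) = -19
g(2) = 1
max = 1

1


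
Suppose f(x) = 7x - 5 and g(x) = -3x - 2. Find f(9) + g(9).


f(9) = 58
g(9) = -29
Sum = 29

29


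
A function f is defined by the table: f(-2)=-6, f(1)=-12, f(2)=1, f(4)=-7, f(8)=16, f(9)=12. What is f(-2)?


-6


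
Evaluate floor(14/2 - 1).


14/2 = 7
7 - 1 = 6
floor(6) = 6

6


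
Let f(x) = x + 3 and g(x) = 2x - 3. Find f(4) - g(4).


2


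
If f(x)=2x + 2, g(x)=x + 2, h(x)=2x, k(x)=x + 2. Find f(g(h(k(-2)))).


k(-2) = 0
h(0) = 0
g(0) = 2
f(2) = 6

6


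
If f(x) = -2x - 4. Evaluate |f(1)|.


f(1) = -6
|-6| = 6

6


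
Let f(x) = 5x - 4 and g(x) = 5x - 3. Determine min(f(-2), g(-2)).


f(-2) = -14
g(-2) = -13
min = -14

-14


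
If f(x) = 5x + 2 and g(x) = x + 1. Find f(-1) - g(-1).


f(-1) = -3
g(-1) = 0
Difference = -3

-3


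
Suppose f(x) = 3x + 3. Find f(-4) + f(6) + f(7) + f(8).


63


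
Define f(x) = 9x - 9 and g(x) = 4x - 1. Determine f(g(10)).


g(10) = 39
f(39) = 342

342


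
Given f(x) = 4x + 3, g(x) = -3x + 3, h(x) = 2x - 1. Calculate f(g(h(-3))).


h(-3) = -7
g(-7) = 24
f(24) = 99

99


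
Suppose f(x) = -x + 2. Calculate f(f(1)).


1


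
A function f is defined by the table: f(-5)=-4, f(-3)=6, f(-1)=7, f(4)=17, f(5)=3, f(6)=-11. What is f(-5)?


Reading from the table at x = -5

-4


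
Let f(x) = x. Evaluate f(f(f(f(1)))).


f(1) = 1
f(1) = 1
f(1) = 1
f(1) = 1

1


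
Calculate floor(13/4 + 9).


13/4 = 3.25
3.25 + 9 = 12.25
floor(12.25) = 12

12


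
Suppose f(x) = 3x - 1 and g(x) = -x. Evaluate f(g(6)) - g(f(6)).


-2


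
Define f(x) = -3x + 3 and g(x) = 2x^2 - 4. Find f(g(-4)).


g(-4) = 28
f(28) = -81

-81


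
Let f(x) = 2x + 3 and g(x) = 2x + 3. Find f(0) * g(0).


f(0) = 3
g(0) = 3
Product = 9

9


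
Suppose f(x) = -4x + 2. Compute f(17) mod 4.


2


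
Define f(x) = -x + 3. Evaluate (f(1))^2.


f(1) = 2
(2)^2 = 4

4


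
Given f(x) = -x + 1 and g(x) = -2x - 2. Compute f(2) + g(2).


f(2) = -1
g(2) = -6
Sum = -7

-7


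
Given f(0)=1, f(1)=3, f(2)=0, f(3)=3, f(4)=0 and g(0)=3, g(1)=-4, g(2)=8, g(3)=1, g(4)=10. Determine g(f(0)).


-4


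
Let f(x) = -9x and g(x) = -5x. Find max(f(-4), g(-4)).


f(-4) = 36
g(-4) = 20
max = 36

36


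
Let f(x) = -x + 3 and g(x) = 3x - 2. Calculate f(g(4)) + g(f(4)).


f(g(4)) = -7
g(f(4)) = -5
Sum = -12

-12


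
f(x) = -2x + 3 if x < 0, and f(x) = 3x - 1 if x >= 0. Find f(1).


1 satisfies x >= 0
f(1) = 2

2


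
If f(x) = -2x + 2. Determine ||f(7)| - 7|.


f(7) = -12
|-12| = 12
|12 - 7| = 5

5


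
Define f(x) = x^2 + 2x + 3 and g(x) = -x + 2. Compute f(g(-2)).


g(-2) = 4
f(4) = 1*(4)^2 + 2*(4) + 3 = 27

27


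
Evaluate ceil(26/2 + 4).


26/2 = 13
13 + 4 = 17
ceil(17) = 17

17


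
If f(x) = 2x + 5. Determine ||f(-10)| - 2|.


f(-10) = -15
|-15| = 15
|15 - 2| = 13

13


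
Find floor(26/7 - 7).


-4


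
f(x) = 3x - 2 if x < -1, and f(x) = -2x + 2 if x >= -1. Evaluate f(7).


7 satisfies x >= -1
f(7) = -12

-12


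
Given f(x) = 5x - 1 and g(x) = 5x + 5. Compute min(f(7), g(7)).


f(7) = 34
g(7) = 40
min = 34

34


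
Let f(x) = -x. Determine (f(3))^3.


f(3) = -3
(-3)^3 = -27

-27


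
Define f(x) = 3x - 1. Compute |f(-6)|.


f(-6) = -19
|-19| = 19

19


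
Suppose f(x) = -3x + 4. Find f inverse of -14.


Solve -3x + 4 = -14
x = (-14 - 4) / (-3) = 6

6


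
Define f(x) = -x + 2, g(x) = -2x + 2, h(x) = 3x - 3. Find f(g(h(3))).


12


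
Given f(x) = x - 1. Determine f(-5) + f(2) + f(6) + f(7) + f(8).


f(-5) = -6
f(2) = 1
f(6) = 5
f(7) = 6
f(8) = 7
Sum = 13

13


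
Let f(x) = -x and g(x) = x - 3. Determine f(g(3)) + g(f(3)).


f(g(3)) = 0
g(f(3)) = -6
Sum = -6

-6


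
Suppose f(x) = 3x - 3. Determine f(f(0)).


f(0) = -3
f(-3) = -12

-12


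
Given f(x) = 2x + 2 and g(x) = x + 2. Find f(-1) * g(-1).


f(-1) = 0
g(-1) = 1
Product = 0

0


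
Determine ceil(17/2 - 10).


17/2 = 8.5
8.5 - 10 = -1.5
ceil(-1.5) = -1

-1


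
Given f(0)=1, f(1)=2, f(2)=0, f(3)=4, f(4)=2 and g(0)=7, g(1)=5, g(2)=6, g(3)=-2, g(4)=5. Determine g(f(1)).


6


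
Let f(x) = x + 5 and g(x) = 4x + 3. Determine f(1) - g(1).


f(1) = 6
g(1) = 7
Difference = -1

-1


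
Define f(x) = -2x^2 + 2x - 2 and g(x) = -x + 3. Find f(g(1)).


g(1) = 2
f(2) = (-2)*(2)^2 + 2*(2) - 2 = -6

-6


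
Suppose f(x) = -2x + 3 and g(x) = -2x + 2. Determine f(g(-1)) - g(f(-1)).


f(g(-1)) = -5
g(f(-1)) = -8
Difference = 3

3


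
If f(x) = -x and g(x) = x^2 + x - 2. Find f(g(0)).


g(0) = -2
f(-2) = 2

2


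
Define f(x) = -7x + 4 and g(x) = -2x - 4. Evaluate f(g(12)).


200


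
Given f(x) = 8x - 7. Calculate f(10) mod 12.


f(10) = 73
73 mod 12 = 1

1


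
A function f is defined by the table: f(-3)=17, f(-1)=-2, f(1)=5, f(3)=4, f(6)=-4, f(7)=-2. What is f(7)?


Reading from the table at x = 7

-2


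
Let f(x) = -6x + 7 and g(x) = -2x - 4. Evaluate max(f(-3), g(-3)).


f(-3) = 25
g(-3) = 2
max = 25

25


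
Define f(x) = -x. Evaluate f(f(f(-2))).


f(-2) = 2
f(2) = -2
f(-2) = 2

2


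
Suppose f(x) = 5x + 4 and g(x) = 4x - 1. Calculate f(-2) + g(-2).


f(-2) = -6
g(-2) = -9
Sum = -15

-15


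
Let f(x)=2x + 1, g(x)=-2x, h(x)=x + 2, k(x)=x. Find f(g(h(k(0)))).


k(0) = 0
h(0) = 2
g(2) = -4
f(-4) = -7

-7


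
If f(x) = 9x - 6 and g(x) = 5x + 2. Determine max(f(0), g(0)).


f(0) = -6
g(0) = 2
max = 2

2


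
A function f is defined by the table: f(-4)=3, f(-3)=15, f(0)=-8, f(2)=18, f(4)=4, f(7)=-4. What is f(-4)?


Reading from the table at x = -4

3


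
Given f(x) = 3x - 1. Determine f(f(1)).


f(1) = 2
f(2) = 5

5


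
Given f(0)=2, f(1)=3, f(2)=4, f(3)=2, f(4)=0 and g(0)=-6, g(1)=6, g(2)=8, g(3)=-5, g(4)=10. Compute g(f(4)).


-6


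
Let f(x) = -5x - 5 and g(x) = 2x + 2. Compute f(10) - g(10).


-77


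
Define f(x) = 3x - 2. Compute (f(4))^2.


100


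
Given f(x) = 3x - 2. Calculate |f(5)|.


13


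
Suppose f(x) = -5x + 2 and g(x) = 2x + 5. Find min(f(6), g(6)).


f(6) = -28
g(6) = 17
min = -28

-28


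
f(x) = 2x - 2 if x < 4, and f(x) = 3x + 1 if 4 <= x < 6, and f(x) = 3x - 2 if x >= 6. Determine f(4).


4 satisfies 4 <= x < 6
f(4) = 13

13


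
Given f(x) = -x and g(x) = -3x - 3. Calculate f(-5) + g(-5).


f(-5) = 5
g(-5) = 12
Sum = 17

17


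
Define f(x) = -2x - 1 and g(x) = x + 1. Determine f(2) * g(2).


f(2) = -5
g(2) = 3
Product = -15

-15


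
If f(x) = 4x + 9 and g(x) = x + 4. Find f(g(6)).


g(6) = 10
f(10) = 49

49


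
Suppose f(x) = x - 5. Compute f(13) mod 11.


8


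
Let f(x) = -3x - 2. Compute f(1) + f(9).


f(1) = -5
f(9) = -29
Sum = -34

-34


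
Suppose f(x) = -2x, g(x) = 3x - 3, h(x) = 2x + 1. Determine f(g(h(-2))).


h(-2) = -3
g(-3) = -12
f(-12) = 24

24


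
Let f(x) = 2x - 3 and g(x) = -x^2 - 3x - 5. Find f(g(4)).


-69


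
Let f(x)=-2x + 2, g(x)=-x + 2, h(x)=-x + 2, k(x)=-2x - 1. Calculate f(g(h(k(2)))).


12


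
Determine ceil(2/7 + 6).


2/7 = 0.2857
0.2857 + 6 = 6.2857
ceil(6.2857) = 7

7


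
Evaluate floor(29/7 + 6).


29/7 = 4.1429
4.1429 + 6 = 10.1429
floor(10.1429) = 10

10


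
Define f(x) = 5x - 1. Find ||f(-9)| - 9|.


37


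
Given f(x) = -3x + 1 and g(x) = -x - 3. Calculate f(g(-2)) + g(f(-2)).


f(g(-2)) = 4
g(f(-2)) = -10
Sum = -6

-6


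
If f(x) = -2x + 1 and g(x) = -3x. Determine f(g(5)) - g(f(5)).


f(g(5)) = 31
g(f(5)) = 27
Difference = 4

4


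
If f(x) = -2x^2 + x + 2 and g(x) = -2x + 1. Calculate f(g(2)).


g(2) = -3
f(-3) = (-2)*(-3)^2 + 1*(-3) + 2 = -19

-19


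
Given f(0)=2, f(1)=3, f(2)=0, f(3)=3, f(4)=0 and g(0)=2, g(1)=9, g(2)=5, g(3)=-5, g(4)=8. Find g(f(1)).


f(1) = 3
g(3) = -5

-5


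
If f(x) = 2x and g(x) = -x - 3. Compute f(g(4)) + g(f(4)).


-25


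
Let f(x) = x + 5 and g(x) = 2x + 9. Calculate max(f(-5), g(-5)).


f(-5) = 0
g(-5) = -1
max = 0

0


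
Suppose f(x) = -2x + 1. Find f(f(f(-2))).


f(-2) = 5
f(5) = -9
f(-9) = 19

19


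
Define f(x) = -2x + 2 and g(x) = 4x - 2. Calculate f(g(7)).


g(7) = 26
f(26) = -50

-50


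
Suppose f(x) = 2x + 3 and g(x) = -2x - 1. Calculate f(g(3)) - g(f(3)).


8


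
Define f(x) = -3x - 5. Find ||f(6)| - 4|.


f(6) = -23
|-23| = 23
|23 - 4| = 19

19


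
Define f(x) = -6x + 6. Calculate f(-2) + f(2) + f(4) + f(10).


f(-2) = 18
f(2) = -6
f(4) = -18
f(10) = -54
Sum = -60

-60


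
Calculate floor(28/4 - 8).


28/4 = 7
7 - 8 = -1
floor(-1) = -1

-1


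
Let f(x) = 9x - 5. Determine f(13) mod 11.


f(13) = 112
112 mod 11 = 2

2


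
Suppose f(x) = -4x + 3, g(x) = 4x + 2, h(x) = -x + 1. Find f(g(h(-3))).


h(-3) = 4
g(4) = 18
f(18) = -69

-69


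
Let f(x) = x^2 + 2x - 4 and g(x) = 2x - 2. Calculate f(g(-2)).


g(-2) = -6
f(-6) = 1*(-6)^2 + 2*(-6) - 4 = 20

20


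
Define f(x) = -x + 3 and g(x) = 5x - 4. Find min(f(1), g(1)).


f(1) = 2
g(1) = 1
min = 1

1


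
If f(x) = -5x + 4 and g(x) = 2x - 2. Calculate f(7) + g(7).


f(7) = -31
g(7) = 12
Sum = -19

-19


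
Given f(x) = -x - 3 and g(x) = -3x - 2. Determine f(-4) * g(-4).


f(-4) = 1
g(-4) = 10
Product = 10

10


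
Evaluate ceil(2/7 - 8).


-7


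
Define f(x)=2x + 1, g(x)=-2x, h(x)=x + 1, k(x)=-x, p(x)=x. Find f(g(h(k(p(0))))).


p(0) = 0
k(0) = 0
h(0) = 1
g(1) = -2
f(-2) = -3

-3


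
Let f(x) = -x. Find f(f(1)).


f(1) = -1
f(-1) = 1

1


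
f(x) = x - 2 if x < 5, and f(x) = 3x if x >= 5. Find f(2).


0


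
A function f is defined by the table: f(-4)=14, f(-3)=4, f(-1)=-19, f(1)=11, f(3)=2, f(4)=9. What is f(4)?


Reading from the table at x = 4

9


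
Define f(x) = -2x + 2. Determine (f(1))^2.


f(1) = 0
(0)^2 = 0

0


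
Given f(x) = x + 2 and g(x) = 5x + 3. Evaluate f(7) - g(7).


f(7) = 9
g(7) = 38
Difference = -29

-29


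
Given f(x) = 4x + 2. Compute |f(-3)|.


f(-3) = -10
|-10| = 10

10


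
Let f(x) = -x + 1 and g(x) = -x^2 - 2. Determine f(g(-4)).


19


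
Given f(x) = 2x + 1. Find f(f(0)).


f(0) = 1
f(1) = 3

3


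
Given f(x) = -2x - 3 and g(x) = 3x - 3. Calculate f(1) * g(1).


0


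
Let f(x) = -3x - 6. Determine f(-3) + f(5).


-18


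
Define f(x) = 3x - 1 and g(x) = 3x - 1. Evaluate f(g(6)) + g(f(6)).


f(g(6)) = 50
g(f(6)) = 50
Sum = 100

100


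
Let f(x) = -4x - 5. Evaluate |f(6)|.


f(6) = -29
|-29| = 29

29


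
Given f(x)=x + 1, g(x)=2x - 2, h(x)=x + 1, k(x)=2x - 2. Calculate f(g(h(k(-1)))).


k(-1) = -4
h(-4) = -3
g(-3) = -8
f(-8) = -7

-7


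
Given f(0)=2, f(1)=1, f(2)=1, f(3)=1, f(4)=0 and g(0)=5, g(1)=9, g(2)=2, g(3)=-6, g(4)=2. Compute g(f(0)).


f(0) = 2
g(2) = 2

2


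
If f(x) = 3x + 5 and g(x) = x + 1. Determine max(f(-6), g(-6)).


f(-6) = -13
g(-6) = -5
max = -5

-5


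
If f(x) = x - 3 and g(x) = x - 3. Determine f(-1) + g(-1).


f(-1) = -4
g(-1) = -4
Sum = -8

-8


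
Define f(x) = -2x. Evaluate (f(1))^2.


f(1) = -2
(-2)^2 = 4

4


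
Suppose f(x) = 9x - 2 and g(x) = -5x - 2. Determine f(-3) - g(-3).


-42


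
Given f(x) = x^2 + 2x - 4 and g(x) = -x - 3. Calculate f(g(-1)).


g(-1) = -2
f(-2) = 1*(-2)^2 + 2*(-2) - 4 = -4

-4


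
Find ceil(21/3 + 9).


16


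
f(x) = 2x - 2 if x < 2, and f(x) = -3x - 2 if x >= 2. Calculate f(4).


-14


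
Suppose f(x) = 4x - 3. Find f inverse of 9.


Solve 4x - 3 = 9
x = (9 + 3) / 4 = 3

3


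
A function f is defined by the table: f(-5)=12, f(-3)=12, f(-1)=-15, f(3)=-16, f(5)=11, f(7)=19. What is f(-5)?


12


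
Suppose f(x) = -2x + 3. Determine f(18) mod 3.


0


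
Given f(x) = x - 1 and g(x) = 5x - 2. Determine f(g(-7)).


g(-7) = -37
f(-37) = -38

-38


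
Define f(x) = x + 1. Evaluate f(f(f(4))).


f(4) = 5
f(5) = 6
f(6) = 7

7


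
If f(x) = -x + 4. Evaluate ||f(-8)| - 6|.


f(-8) = 12
|12| = 12
|12 - 6| = 6

6


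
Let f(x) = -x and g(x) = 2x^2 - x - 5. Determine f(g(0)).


g(0) = -5
f(-5) = 5

5


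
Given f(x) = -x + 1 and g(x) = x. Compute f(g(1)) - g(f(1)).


f(g(1)) = 0
g(f(1)) = 0
Difference = 0

0


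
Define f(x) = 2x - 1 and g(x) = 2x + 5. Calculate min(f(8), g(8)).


f(8) = 15
g(8) = 21
min = 15

15


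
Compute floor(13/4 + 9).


13/4 = 3.25
3.25 + 9 = 12.25
floor(12.25) = 12

12


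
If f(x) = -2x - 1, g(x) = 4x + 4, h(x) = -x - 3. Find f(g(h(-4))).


h(-4) = 1
g(1) = 8
f(8) = -17

-17


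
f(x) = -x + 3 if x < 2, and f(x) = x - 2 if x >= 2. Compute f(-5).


-5 satisfies x < 2
f(-5) = 8

8


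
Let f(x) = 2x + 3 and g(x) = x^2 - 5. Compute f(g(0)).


g(0) = -5
f(-5) = -7

-7


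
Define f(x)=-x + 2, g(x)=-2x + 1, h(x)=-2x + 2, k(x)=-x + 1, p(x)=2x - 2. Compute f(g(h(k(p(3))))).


p(3) = 4
k(4) = -3
h(-3) = 8
g(8) = -15
f(-15) = 17

17


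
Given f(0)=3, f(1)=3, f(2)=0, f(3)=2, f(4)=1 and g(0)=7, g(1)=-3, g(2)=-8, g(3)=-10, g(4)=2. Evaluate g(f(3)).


f(3) = 2
g(2) = -8

-8


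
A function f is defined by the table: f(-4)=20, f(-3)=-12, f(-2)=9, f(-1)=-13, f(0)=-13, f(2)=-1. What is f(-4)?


Reading from the table at x = -4

20


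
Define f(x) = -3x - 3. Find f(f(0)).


f(0) = -3
f(-3) = 6

6


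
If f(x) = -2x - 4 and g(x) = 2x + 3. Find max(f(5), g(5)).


13


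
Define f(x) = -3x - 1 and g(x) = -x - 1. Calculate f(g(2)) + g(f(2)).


f(g(2)) = 8
g(f(2)) = 6
Sum = 14

14


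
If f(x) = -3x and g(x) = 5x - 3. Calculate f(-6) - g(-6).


f(-6) = 18
g(-6) = -33
Difference = 51

51


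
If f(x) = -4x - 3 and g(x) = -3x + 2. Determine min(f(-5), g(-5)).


f(-5) = 17
g(-5) = 17
min = 17

17


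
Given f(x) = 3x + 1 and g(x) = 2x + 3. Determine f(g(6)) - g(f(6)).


f(g(6)) = 46
g(f(6)) = 41
Difference = 5

5


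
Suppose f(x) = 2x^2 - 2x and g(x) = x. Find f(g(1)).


g(1) = 1
f(1) = 2*(1)^2 - 2*(1) = 0

0


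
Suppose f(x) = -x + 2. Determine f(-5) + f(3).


f(-5) = 7
f(3) = -1
Sum = 6

6


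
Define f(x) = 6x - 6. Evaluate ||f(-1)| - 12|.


f(-1) = -12
|-12| = 12
|12 - 12| = 0

0


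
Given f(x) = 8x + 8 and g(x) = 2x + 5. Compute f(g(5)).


g(5) = 15
f(15) = 128

128


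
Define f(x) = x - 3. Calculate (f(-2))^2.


f(-2) = -5
(-5)^2 = 25

25


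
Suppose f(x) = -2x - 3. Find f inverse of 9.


Solve -2x - 3 = 9
x = (9 + 3) / (-2) = -6

-6


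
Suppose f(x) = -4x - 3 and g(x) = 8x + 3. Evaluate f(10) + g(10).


f(10) = -43
g(10) = 83
Sum = 40

40


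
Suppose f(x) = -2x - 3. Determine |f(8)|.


19


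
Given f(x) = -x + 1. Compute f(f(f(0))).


1


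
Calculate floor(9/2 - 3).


9/2 = 4.5
4.5 - 3 = 1.5
floor(1.5) = 1

1


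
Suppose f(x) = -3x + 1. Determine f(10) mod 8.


3


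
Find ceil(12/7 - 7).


-5


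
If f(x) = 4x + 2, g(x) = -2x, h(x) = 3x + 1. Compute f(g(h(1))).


h(1) = 4
g(4) = -8
f(-8) = -30

-30


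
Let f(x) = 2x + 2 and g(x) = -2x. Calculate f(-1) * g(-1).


f(-1) = 0
g(-1) = 2
Product = 0

0


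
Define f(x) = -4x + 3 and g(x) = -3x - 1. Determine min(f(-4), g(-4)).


f(-4) = 19
g(-4) = 11
min = 11

11


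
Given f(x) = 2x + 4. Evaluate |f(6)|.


f(6) = 16
|16| = 16

16


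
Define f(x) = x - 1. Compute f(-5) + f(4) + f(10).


f(-5) = -6
f(4) = 3
f(10) = 9
Sum = 6

6


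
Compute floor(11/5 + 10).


11/5 = 2.2
2.2 + 10 = 12.2
floor(12.2) = 12

12


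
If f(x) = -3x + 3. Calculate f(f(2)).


f(2) = -3
f(-3) = 12

12


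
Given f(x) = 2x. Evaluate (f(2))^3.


f(2) = 4
(4)^3 = 64

64


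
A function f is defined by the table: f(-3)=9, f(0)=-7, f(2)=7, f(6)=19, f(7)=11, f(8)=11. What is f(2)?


7


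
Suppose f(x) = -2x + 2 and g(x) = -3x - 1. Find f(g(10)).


g(10) = -31
f(-31) = 64

64


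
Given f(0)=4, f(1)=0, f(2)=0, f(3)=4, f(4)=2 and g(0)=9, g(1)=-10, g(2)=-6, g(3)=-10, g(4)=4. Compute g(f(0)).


f(0) = 4
g(4) = 4

4


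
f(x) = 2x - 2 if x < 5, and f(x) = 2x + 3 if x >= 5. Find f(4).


4 satisfies x < 5
f(4) = 6

6


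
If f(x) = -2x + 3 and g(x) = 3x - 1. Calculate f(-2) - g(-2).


f(-2) = 7
g(-2) = -7
Difference = 14

14


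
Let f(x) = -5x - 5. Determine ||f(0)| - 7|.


2


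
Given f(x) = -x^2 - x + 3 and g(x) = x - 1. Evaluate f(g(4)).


g(4) = 3
f(3) = (-1)*(3)^2 - 1*(3) + 3 = -9

-9


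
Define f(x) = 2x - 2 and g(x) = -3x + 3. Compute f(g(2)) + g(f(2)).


f(g(2)) = -8
g(f(2)) = -3
Sum = -11

-11


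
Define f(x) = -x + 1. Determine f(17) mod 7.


f(17) = -16
-16 mod 7 = 5

5


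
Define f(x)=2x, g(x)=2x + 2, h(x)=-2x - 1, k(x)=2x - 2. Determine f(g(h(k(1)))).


0


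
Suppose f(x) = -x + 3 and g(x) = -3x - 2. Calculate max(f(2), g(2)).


f(2) = 1
g(2) = -8
max = 1

1


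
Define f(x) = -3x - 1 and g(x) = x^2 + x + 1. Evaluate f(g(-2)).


g(-2) = 3
f(3) = -10

-10


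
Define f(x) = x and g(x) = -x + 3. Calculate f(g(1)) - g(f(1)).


f(g(1)) = 2
g(f(1)) = 2
Difference = 0

0


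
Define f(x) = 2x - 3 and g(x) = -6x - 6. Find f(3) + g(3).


f(3) = 3
g(3) = -24
Sum = -21

-21


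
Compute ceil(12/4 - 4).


12/4 = 3
3 - 4 = -1
ceil(-1) = -1

-1


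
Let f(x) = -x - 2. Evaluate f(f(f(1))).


-3


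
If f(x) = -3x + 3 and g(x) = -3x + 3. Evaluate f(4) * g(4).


f(4) = -9
g(4) = -9
Product = 81

81


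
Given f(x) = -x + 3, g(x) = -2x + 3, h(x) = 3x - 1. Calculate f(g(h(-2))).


h(-2) = -7
g(-7) = 17
f(17) = -14

-14


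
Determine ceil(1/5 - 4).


1/5 = 0.2
0.2 - 4 = -3.8
ceil(-3.8) = -3

-3


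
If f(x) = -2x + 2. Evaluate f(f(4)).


f(4) = -6
f(-6) = 14

14


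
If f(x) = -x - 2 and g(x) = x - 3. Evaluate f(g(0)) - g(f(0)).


f(g(0)) = 1
g(f(0)) = -5
Difference = 6

6


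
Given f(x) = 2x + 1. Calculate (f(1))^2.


9


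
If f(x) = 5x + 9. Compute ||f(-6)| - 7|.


14


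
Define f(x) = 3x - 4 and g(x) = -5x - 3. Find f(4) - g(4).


f(4) = 8
g(4) = -23
Difference = 31

31


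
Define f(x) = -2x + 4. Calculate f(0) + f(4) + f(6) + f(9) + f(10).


-38


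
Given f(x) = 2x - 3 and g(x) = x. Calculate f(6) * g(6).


f(6) = 9
g(6) = 6
Product = 54

54


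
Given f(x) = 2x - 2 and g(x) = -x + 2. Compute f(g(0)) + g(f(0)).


f(g(0)) = 2
g(f(0)) = 4
Sum = 6

6


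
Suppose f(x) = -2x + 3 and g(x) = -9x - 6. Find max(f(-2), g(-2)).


f(-2) = 7
g(-2) = 12
max = 12

12


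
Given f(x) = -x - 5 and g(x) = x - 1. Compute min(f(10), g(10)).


f(10) = -15
g(10) = 9
min = -15

-15


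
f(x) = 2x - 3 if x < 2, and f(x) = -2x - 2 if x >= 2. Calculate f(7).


7 satisfies x >= 2
f(7) = -16

-16


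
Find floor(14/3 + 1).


14/3 = 4.6667
4.6667 + 1 = 5.6667
floor(5.6667) = 5

5


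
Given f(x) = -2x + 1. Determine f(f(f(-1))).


f(-1) = 3
f(3) = -5
f(-5) = 11

11


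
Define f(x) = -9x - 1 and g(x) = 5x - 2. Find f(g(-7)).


332


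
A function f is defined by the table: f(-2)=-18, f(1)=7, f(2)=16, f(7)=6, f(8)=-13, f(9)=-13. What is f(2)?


Reading from the table at x = 2

16


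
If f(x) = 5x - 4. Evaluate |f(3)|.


11


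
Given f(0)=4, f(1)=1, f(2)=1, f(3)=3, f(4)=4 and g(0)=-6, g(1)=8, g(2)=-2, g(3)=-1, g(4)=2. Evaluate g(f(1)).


f(1) = 1
g(1) = 8

8


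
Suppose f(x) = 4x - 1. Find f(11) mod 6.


f(11) = 43
43 mod 6 = 1

1


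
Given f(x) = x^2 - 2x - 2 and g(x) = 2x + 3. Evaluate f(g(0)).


1


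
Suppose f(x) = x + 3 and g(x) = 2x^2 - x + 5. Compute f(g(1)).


9


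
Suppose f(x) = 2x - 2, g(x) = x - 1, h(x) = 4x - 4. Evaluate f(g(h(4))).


h(4) = 12
g(12) = 11
f(11) = 20

20


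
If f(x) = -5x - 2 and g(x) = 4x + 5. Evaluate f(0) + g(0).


f(0) = -2
g(0) = 5
Sum = 3

3


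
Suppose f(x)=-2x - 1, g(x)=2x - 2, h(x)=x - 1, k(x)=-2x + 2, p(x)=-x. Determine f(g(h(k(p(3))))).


p(3) = -3
k(-3) = 8
h(8) = 7
g(7) = 12
f(12) = -25

-25


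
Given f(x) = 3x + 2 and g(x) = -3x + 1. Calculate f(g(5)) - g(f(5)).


f(g(5)) = -40
g(f(5)) = -50
Difference = 10

10


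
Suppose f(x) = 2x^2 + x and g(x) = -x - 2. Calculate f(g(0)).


6


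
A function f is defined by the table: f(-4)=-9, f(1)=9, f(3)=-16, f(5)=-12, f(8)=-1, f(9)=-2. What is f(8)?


Reading from the table at x = 8

-1


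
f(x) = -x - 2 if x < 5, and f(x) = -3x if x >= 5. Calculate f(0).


0 satisfies x < 5
f(0) = -2

-2


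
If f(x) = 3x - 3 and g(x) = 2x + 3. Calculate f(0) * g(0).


f(0) = -3
g(0) = 3
Product = -9

-9


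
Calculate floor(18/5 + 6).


18/5 = 3.6
3.6 + 6 = 9.6
floor(9.6) = 9

9


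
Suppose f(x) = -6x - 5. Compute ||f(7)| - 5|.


f(7) = -47
|-47| = 47
|47 - 5| = 42

42


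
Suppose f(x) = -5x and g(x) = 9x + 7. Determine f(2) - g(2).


f(2) = -10
g(2) = 25
Difference = -35

-35


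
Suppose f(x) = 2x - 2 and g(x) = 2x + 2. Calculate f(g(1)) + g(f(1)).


f(g(1)) = 6
g(f(1)) = 2
Sum = 8

8


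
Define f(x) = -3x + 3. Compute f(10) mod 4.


f(10) = -27
-27 mod 4 = 1

1


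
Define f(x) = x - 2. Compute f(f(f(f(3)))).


f(3) = 1
f(1) = -1
f(-1) = -3
f(-3) = -5

-5


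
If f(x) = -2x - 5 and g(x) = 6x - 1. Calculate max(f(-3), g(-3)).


f(-3) = 1
g(-3) = -19
max = 1

1


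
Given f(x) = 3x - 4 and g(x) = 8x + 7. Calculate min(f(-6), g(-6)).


-41


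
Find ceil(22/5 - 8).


22/5 = 4.4
4.4 - 8 = -3.6
ceil(-3.6) = -3

-3


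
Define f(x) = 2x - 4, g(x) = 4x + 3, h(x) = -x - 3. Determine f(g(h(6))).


h(6) = -9
g(-9) = -33
f(-33) = -70

-70


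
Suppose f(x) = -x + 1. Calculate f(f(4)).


f(4) = -3
f(-3) = 4

4


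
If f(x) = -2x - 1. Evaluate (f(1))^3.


-27


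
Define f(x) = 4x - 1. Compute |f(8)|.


31


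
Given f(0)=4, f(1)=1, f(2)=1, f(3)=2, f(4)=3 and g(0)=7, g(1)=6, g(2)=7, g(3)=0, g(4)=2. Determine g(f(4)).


f(4) = 3
g(3) = 0

0


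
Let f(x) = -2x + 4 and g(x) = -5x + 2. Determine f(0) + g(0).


f(0) = 4
g(0) = 2
Sum = 6

6


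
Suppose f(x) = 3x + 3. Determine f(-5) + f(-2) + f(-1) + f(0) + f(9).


f(-5) = -12
f(-2) = -3
f(-1) = 0
f(0) = 3
f(9) = 30
Sum = 18

18


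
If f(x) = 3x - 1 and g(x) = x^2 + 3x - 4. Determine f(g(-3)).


g(-3) = -4
f(-4) = -13

-13


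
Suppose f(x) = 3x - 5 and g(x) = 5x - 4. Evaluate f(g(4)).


43


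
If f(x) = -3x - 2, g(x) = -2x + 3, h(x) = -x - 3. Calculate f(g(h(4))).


h(4) = -7
g(-7) = 17
f(17) = -53

-53


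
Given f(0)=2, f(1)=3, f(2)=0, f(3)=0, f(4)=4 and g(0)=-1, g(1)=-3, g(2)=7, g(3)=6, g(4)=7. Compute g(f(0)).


7


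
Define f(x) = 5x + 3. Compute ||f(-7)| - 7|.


f(-7) = -32
|-32| = 32
|32 - 7| = 25

25


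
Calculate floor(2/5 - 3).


2/5 = 0.4
0.4 - 3 = -2.6
floor(-2.6) = -3

-3


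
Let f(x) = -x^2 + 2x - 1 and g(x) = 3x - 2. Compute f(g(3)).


g(3) = 7
f(7) = (-1)*(7)^2 + 2*(7) - 1 = -36

-36


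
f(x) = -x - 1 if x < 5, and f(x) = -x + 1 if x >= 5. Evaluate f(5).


5 satisfies x >= 5
f(5) = -4

-4


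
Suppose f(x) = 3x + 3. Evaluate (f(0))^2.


f(0) = 3
(3)^2 = 9

9


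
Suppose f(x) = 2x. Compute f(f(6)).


f(6) = 12
f(12) = 24

24


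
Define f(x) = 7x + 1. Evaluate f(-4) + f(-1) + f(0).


f(-4) = -27
f(-1) = -6
f(0) = 1
Sum = -32

-32


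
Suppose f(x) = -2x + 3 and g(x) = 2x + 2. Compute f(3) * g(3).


-24


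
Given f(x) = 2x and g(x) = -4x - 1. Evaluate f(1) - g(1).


f(1) = 2
g(1) = -5
Difference = 7

7


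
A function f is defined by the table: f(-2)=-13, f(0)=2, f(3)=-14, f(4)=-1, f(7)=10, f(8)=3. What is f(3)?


Reading from the table at x = 3

-14


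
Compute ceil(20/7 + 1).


20/7 = 2.8571
2.8571 + 1 = 3.8571
ceil(3.8571) = 4

4


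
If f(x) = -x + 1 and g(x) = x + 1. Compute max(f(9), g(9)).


f(9) = -8
g(9) = 10
max = 10

10


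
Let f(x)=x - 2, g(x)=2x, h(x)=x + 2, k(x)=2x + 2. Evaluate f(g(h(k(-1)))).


k(-1) = 0
h(0) = 2
g(2) = 4
f(4) = 2

2


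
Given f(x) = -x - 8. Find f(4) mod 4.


0


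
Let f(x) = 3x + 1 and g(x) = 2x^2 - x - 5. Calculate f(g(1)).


-11


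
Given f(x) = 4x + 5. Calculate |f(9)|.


f(9) = 41
|41| = 41

41


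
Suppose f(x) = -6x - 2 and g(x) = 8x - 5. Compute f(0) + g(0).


-7


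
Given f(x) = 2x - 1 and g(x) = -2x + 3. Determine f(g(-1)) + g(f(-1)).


f(g(-1)) = 9
g(f(-1)) = 9
Sum = 18

18


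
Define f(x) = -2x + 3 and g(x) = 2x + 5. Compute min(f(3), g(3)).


f(3) = -3
g(3) = 11
min = -3

-3


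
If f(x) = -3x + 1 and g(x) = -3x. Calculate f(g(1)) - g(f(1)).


f(g(1)) = 10
g(f(1)) = 6
Difference = 4

4


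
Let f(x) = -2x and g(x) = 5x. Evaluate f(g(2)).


g(2) = 10
f(10) = -20

-20


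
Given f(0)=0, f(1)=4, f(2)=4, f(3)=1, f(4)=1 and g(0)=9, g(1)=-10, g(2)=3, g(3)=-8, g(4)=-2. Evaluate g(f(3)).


f(3) = 1
g(1) = -10

-10


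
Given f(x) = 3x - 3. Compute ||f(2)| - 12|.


9


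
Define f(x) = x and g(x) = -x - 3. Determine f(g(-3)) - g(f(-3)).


f(g(-3)) = 0
g(f(-3)) = 0
Difference = 0

0


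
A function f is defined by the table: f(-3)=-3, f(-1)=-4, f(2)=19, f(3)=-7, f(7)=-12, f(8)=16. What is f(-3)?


-3


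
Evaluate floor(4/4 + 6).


4/4 = 1
1 + 6 = 7
floor(7) = 7

7


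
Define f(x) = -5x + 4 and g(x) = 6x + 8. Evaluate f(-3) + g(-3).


f(-3) = 19
g(-3) = -10
Sum = 9

9


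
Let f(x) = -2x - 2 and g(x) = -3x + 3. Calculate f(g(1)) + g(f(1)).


13


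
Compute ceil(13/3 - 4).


13/3 = 4.3333
4.3333 - 4 = 0.3333
ceil(0.3333) = 1

1


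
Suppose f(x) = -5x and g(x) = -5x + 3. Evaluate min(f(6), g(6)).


f(6) = -30
g(6) = -27
min = -30

-30


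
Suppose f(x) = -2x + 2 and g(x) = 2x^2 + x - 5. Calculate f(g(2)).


g(2) = 5
f(5) = -8

-8


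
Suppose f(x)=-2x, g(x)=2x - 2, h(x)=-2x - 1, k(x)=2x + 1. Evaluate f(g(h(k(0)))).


k(0) = 1
h(1) = -3
g(-3) = -8
f(-8) = 16

16


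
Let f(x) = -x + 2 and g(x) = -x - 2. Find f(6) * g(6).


f(6) = -4
g(6) = -8
Product = 32

32


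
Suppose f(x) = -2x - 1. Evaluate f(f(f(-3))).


21


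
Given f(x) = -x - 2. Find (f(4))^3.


f(4) = -6
(-6)^3 = -216

-216


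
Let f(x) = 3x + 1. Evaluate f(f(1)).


f(1) = 4
f(4) = 13

13


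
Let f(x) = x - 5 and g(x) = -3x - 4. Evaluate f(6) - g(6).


f(6) = 1
g(6) = -22
Difference = 23

23


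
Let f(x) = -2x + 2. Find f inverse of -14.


8


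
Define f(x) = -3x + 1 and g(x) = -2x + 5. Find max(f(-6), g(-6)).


f(-6) = 19
g(-6) = 17
max = 19

19


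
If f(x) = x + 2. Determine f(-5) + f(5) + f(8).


f(-5) = -3
f(5) = 7
f(8) = 10
Sum = 14

14


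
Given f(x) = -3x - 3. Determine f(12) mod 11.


f(12) = -39
-39 mod 11 = 5

5


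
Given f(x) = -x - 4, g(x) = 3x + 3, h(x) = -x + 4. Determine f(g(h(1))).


h(1) = 3
g(3) = 12
f(12) = -16

-16


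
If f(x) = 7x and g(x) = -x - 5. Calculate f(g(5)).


g(5) = -10
f(-10) = -70

-70


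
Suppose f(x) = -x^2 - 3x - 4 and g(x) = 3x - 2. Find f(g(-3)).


g(-3) = -11
f(-11) = (-1)*(-11)^2 - 3*(-11) - 4 = -92

-92


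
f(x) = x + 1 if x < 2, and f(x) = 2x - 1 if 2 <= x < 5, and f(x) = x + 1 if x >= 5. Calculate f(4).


4 satisfies 2 <= x < 5
f(4) = 7

7


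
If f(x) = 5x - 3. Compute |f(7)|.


f(7) = 32
|32| = 32

32


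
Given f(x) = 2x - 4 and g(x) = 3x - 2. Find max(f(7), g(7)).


f(7) = 10
g(7) = 19
max = 19

19


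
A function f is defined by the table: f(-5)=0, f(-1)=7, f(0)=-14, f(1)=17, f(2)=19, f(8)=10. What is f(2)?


Reading from the table at x = 2

19


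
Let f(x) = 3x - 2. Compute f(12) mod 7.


f(12) = 34
34 mod 7 = 6

6


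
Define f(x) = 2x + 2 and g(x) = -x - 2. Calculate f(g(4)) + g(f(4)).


-22


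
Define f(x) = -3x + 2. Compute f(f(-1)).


-13


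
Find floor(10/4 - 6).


10/4 = 2.5
2.5 - 6 = -3.5
floor(-3.5) = -4

-4


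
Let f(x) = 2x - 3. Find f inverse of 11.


Solve 2x - 3 = 11
x = (11 + 3) / 2 = 7

7


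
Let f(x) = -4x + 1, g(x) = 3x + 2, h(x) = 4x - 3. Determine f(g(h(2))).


h(2) = 5
g(5) = 17
f(17) = -67

-67


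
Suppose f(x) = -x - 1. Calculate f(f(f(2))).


f(2) = -3
f(-3) = 2
f(2) = -3

-3


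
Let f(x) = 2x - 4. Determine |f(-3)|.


f(-3) = -10
|-10| = 10

10


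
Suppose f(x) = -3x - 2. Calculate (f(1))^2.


f(1) = -5
(-5)^2 = 25

25


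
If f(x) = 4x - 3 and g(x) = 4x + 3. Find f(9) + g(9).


72


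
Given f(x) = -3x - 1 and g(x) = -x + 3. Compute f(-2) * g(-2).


f(-2) = 5
g(-2) = 5
Product = 25

25


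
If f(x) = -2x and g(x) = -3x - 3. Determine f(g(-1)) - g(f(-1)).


f(g(-1)) = 0
g(f(-1)) = -9
Difference = 9

9


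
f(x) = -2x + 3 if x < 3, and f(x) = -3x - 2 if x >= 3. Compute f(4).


4 satisfies x >= 3
f(4) = -14

-14


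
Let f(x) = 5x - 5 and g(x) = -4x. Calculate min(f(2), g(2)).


f(2) = 5
g(2) = -8
min = -8

-8


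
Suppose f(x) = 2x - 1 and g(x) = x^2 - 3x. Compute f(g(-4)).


g(-4) = 28
f(28) = 55

55


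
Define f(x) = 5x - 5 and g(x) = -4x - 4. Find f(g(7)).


g(7) = -32
f(-32) = -165

-165


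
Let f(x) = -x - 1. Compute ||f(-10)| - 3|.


f(-10) = 9
|9| = 9
|9 - 3| = 6

6


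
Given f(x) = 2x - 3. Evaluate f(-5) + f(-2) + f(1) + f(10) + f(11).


f(-5) = -13
f(-2) = -7
f(1) = -1
f(10) = 17
f(11) = 19
Sum = 15

15


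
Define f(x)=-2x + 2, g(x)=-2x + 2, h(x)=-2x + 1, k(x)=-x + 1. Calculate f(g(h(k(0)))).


k(0) = 1
h(1) = -1
g(-1) = 4
f(4) = -6

-6


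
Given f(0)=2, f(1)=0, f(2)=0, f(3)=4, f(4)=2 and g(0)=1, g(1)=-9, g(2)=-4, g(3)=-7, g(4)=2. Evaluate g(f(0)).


-4


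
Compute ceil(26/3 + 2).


26/3 = 8.6667
8.6667 + 2 = 10.6667
ceil(10.6667) = 11

11


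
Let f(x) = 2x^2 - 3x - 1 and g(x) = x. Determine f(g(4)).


g(4) = 4
f(4) = 2*(4)^2 - 3*(4) - 1 = 19

19


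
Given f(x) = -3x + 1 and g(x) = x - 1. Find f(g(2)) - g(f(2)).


f(g(2)) = -2
g(f(2)) = -6
Difference = 4

4


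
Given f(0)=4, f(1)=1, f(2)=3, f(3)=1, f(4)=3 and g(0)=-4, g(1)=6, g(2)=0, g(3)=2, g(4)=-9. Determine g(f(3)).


f(3) = 1
g(1) = 6

6


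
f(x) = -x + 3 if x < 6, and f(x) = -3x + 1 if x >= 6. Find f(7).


7 satisfies x >= 6
f(7) = -20

-20


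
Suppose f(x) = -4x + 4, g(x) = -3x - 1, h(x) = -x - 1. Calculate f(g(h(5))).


h(5) = -6
g(-6) = 17
f(17) = -64

-64


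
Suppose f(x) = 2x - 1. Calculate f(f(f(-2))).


f(-2) = -5
f(-5) = -11
f(-11) = -23

-23


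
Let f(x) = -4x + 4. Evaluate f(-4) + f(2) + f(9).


f(-4) = 20
f(2) = -4
f(9) = -32
Sum = -16

-16


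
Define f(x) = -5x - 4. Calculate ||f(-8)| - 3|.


f(-8) = 36
|36| = 36
|36 - 3| = 33

33


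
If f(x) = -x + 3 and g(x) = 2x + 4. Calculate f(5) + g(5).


f(5) = -2
g(5) = 14
Sum = 12

12


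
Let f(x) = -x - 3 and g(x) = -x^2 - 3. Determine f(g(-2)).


g(-2) = -7
f(-7) = 4

4


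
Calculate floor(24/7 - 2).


1


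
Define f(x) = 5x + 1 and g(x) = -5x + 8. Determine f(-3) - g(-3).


f(-3) = -14
g(-3) = 23
Difference = -37

-37


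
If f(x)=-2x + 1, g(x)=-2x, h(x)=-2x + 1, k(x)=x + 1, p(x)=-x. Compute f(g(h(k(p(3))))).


p(3) = -3
k(-3) = -2
h(-2) = 5
g(5) = -10
f(-10) = 21

21


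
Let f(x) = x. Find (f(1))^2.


1


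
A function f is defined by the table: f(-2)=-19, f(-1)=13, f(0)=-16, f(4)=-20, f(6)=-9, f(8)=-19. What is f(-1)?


Reading from the table at x = -1

13


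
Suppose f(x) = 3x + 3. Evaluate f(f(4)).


f(4) = 15
f(15) = 48

48


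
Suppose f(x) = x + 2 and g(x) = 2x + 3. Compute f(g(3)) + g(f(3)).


f(g(3)) = 11
g(f(3)) = 13
Sum = 24

24


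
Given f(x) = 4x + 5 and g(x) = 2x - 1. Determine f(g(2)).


g(2) = 3
f(3) = 17

17


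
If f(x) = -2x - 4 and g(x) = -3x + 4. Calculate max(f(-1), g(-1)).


f(-1) = -2
g(-1) = 7
max = 7

7


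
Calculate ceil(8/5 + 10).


8/5 = 1.6
1.6 + 10 = 11.6
ceil(11.6) = 12

12


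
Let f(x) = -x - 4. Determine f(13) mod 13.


9


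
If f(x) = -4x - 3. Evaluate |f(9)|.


f(9) = -39
|-39| = 39

39


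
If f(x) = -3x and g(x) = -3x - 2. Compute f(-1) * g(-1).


f(-1) = 3
g(-1) = 1
Product = 3

3


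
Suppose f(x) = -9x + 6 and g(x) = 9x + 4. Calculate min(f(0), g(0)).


f(0) = 6
g(0) = 4
min = 4

4


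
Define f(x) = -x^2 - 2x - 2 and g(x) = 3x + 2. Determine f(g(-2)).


g(-2) = -4
f(-4) = (-1)*(-4)^2 - 2*(-4) - 2 = -10

-10


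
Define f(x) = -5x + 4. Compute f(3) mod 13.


f(3) = -11
-11 mod 13 = 2

2


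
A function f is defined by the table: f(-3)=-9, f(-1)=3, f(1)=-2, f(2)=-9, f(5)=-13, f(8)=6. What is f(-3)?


Reading from the table at x = -3

-9


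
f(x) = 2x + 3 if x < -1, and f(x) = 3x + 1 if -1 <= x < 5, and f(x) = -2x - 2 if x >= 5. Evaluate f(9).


-20


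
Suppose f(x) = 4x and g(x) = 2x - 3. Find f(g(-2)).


-28


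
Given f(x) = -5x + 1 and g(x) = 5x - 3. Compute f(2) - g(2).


f(2) = -9
g(2) = 7
Difference = -16

-16


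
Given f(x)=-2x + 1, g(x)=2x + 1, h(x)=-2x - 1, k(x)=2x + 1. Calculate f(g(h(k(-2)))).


k(-2) = -3
h(-3) = 5
g(5) = 11
f(11) = -21

-21


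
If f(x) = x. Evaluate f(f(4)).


f(4) = 4
f(4) = 4

4


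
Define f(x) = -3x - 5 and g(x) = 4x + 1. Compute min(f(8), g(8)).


f(8) = -29
g(8) = 33
min = -29

-29


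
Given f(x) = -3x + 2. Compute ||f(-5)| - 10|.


7


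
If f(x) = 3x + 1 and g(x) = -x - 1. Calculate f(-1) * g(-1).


f(-1) = -2
g(-1) = 0
Product = 0

0


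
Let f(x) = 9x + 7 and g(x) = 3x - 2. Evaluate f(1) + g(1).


f(1) = 16
g(1) = 1
Sum = 17

17


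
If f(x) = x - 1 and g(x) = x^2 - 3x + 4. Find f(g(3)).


3


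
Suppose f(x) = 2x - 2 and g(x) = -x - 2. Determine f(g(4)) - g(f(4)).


f(g(4)) = -14
g(f(4)) = -8
Difference = -6

-6


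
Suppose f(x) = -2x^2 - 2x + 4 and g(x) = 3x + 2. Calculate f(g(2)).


g(2) = 8
f(8) = (-2)*(8)^2 - 2*(8) + 4 = -140

-140


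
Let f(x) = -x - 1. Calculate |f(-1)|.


f(-1) = 0
|0| = 0

0


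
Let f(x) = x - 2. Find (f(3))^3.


f(3) = 1
(1)^3 = 1

1


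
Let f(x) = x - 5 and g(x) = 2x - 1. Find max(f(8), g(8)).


f(8) = 3
g(8) = 15
max = 15

15


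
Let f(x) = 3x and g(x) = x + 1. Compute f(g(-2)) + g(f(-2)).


f(g(-2)) = -3
g(f(-2)) = -5
Sum = -8

-8


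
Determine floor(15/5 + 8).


15/5 = 3
3 + 8 = 11
floor(11) = 11

11


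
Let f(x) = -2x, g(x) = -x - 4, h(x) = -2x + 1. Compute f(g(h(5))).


h(5) = -9
g(-9) = 5
f(5) = -10

-10


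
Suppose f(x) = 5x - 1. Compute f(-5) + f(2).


f(-5) = -26
f(2) = 9
Sum = -17

-17


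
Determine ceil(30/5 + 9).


30/5 = 6
6 + 9 = 15
ceil(15) = 15

15


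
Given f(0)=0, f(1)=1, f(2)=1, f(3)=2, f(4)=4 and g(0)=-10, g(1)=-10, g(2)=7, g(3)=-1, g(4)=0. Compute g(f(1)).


-10


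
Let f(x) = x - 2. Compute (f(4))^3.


f(4) = 2
(2)^3 = 8

8


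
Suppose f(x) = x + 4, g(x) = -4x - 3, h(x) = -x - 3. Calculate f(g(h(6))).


h(6) = -9
g(-9) = 33
f(33) = 37

37


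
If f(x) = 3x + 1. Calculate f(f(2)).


f(2) = 7
f(7) = 22

22


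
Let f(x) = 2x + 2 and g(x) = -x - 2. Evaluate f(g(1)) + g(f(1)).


f(g(1)) = -4
g(f(1)) = -6
Sum = -10

-10


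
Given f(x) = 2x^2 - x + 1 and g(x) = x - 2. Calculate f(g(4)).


g(4) = 2
f(2) = 2*(2)^2 - 1*(2) + 1 = 7

7


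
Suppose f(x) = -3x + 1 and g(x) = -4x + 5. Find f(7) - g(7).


f(7) = -20
g(7) = -23
Difference = 3

3


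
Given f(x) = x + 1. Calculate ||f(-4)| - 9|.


f(-4) = -3
|-3| = 3
|3 - 9| = 6

6


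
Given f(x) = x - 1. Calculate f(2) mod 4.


f(2) = 1
1 mod 4 = 1

1


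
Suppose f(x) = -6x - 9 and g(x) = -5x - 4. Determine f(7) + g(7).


f(7) = -51
g(7) = -39
Sum = -90

-90


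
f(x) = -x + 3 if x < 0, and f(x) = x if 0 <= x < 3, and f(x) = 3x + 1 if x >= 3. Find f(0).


0


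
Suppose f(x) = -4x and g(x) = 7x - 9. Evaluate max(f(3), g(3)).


12


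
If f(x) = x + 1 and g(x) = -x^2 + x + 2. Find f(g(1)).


3


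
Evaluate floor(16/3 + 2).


16/3 = 5.3333
5.3333 + 2 = 7.3333
floor(7.3333) = 7

7


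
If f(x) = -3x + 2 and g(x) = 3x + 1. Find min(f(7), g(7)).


f(7) = -19
g(7) = 22
min = -19

-19


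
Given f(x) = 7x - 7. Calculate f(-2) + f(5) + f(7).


49


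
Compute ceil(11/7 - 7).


11/7 = 1.5714
1.5714 - 7 = -5.4286
ceil(-5.4286) = -5

-5


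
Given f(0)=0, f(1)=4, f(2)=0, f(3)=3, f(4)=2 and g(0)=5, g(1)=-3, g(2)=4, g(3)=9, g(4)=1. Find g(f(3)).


9


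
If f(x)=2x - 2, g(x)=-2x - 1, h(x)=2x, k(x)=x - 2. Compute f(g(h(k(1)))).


k(1) = -1
h(-1) = -2
g(-2) = 3
f(3) = 4

4


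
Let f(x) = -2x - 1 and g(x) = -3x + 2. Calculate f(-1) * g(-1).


5


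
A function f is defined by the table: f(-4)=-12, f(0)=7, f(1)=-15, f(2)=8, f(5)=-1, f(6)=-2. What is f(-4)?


Reading from the table at x = -4

-12


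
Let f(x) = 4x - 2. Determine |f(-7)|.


f(-7) = -30
|-30| = 30

30


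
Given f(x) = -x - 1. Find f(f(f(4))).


-5


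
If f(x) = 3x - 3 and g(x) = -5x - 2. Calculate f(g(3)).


-54


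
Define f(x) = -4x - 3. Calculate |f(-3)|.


f(-3) = 9
|9| = 9

9


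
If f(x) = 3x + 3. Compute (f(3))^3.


1728


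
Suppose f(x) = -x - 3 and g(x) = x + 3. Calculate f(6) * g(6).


f(6) = -9
g(6) = 9
Product = -81

-81


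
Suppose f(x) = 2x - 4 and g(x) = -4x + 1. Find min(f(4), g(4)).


f(4) = 4
g(4) = -15
min = -15

-15


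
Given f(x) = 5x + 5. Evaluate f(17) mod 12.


f(17) = 90
90 mod 12 = 6

6


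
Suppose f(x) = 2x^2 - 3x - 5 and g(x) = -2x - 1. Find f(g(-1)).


g(-1) = 1
f(1) = 2*(1)^2 - 3*(1) - 5 = -6

-6


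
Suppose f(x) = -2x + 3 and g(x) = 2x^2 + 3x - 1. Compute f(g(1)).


g(1) = 4
f(4) = -5

-5


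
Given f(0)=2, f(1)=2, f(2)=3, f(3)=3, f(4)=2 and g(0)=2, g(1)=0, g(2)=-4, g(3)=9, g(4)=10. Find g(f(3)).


f(3) = 3
g(3) = 9

9


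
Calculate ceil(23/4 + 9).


15


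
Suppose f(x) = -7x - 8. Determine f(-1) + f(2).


f(-1) = -1
f(2) = -22
Sum = -23

-23


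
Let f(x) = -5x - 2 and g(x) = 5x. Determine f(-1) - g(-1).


f(-1) = 3
g(-1) = -5
Difference = 8

8


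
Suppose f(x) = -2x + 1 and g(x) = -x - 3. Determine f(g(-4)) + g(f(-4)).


f(g(-4)) = -1
g(f(-4)) = -12
Sum = -13

-13


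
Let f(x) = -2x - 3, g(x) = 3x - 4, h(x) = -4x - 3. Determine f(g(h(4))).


h(4) = -19
g(-19) = -61
f(-61) = 119

119


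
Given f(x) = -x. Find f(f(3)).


3


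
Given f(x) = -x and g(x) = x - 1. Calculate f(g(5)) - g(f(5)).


f(g(5)) = -4
g(f(5)) = -6
Difference = 2

2


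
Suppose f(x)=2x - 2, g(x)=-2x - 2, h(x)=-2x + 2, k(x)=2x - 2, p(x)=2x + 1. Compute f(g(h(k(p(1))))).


p(1) = 3
k(3) = 4
h(4) = -6
g(-6) = 10
f(10) = 18

18
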